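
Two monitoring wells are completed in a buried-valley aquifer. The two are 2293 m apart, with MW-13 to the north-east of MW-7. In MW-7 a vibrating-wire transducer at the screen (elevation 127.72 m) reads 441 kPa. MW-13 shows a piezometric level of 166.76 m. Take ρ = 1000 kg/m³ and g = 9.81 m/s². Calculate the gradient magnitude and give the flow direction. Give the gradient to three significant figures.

Pressure head at MW-7: ψ = P/(ρg) = 441×1000 / (1000 × 9.81) = 44.95 m.
Total head at MW-7: h = z + ψ = 127.72 + 44.95 = 172.67 m.
Total head at MW-13: h = 166.76 m (water level in the piezometer is the total head).
Head difference: h(MW-7) − h(MW-13) = 172.67 − 166.76 = 5.91 m.
Hydraulic gradient: i = |Δh| / L = 5.91 / 2293 = 0.00258.
Flow is from higher to lower head: from MW-7 toward MW-13, i.e. toward the north-east.

i ≈ 0.00258; groundwater flows toward the north-east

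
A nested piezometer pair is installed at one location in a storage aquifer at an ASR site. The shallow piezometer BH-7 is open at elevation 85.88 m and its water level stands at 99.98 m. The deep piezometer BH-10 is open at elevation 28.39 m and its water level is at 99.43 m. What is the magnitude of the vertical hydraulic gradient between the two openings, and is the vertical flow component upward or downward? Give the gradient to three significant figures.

|i_v| ≈ 0.00957; vertical flow is downward

Total head at BH-7: h = 99.98 m (water level in the standpipe).
Total head at BH-10: h = 99.43 m.
Δh = h(BH-7) − h(BH-10) = 99.98 − 99.43 = 0.55 m.
Vertical separation Δz = 85.88 − 28.39 = 57.49 m.
|i_v| = |Δh| / Δz = 0.55 / 57.49 = 0.00957.
Head is higher in the shallow piezometer, so vertical flow is downward (recharge condition).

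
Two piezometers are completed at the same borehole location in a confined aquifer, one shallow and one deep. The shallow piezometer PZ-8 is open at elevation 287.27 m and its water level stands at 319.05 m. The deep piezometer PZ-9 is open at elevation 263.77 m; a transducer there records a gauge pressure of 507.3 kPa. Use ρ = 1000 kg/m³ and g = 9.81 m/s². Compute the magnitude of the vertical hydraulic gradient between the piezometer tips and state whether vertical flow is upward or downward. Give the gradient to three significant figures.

|i_v| ≈ 0.152; vertical flow is downward

Total head at PZ-8: h = 319.05 m (water level in the standpipe).
Pressure head at PZ-9: ψ = P/(ρg) = 507.3×1000 / (1000 × 9.81) = 51.71 m.
Total head at PZ-9: h = z + ψ = 263.77 + 51.71 = 315.48 m.
Δh = h(PZ-8) − h(PZ-9) = 319.05 − 315.48 = 3.57 m.
Vertical separation Δz = 287.27 − 263.77 = 23.50 m.
|i_v| = |Δh| / Δz = 3.57 / 23.50 = 0.152.
Head is higher in the shallow piezometer, so vertical flow is downward (recharge condition).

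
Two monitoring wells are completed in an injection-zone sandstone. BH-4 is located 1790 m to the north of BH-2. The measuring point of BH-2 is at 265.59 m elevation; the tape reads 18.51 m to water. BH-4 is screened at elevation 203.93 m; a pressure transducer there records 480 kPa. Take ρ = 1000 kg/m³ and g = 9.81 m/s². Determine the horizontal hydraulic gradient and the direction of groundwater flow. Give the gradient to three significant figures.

Total head at BH-2: h = 265.59 − 18.51 = 247.08 m.
Pressure head at BH-4: ψ = P/(ρg) = 480×1000 / (1000 × 9.81) = 48.93 m.
Total head at BH-4: h = z + ψ = 203.93 + 48.93 = 252.86 m.
Head difference: h(BH-2) − h(BH-4) = 247.08 − 252.86 = -5.78 m.
Hydraulic gradient: i = |Δh| / L = 5.78 / 1790 = 0.00323.
Flow is from higher to lower head: from BH-4 toward BH-2, i.e. toward the south.

i ≈ 0.00323; groundwater flows toward the south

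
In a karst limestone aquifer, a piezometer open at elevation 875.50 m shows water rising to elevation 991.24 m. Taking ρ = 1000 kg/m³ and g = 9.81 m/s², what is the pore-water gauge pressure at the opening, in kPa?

P ≈ 1140 kPa

Pressure head ψ = h − z = 991.24 − 875.50 = 115.74 m.
P = ρgψ = 1000 × 9.81 × 115.74 = 1135409 Pa ≈ 1140 kPa.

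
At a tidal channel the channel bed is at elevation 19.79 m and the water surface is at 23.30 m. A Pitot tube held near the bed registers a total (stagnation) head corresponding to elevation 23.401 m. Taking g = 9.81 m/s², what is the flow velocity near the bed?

v ≈ 1.41 m/s

Near the bed, under hydrostatic conditions, the piezometric head (z + ψ) equals the free-surface elevation, 23.30 m.
Velocity head = total − piezometric = 23.401 − 23.30 = 0.101 m.
v = √(2g·h_v) = √(2 × 9.81 × 0.101) = 1.41 m/s.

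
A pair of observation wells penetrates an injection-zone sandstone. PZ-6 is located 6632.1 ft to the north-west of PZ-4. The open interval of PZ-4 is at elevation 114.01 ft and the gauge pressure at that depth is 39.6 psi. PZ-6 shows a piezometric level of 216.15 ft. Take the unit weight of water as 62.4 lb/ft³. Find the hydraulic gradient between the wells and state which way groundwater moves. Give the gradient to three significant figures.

Pressure head at PZ-4: ψ = 144·P/γ = 144 × 39.6 / 62.4 = 91.38 ft.
Total head at PZ-4: h = z + ψ = 114.01 + 91.38 = 205.39 ft.
Total head at PZ-6: h = 216.15 ft (water level in the piezometer is the total head).
Head difference: h(PZ-4) − h(PZ-6) = 205.39 − 216.15 = -10.76 ft.
Hydraulic gradient: i = |Δh| / L = 10.76 / 6632.1 = 0.00162.
Flow is from higher to lower head: from PZ-6 toward PZ-4, i.e. toward the south-east.

i ≈ 0.00162; groundwater flows toward the south-east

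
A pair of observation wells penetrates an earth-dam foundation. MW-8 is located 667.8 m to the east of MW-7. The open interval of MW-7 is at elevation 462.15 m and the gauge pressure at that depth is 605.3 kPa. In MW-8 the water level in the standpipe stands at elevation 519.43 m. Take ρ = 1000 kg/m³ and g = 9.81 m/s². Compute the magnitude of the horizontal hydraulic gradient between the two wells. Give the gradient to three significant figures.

i ≈ 0.00662

Pressure head at MW-7: ψ = P/(ρg) = 605.3×1000 / (1000 × 9.81) = 61.70 m.
Total head at MW-7: h = z + ψ = 462.15 + 61.70 = 523.85 m.
Total head at MW-8: h = 519.43 m (water level in the piezometer is the total head).
Head difference: h(MW-7) − h(MW-8) = 523.85 − 519.43 = 4.42 m.
Hydraulic gradient: i = |Δh| / L = 4.42 / 667.8 = 0.00662.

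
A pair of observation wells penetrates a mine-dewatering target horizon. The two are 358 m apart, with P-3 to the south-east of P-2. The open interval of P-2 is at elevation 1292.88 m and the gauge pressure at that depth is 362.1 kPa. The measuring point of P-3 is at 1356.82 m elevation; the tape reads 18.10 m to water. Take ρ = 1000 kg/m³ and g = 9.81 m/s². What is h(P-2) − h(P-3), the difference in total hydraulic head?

Δh ≈ -8.93 m

Pressure head at P-2: ψ = P/(ρg) = 362.1×1000 / (1000 × 9.81) = 36.91 m.
Total head at P-2: h = z + ψ = 1292.88 + 36.91 = 1329.79 m.
Total head at P-3: h = 1356.82 − 18.10 = 1338.72 m.
Head difference: h(P-2) − h(P-3) = 1329.79 − 1338.72 = -8.93 m.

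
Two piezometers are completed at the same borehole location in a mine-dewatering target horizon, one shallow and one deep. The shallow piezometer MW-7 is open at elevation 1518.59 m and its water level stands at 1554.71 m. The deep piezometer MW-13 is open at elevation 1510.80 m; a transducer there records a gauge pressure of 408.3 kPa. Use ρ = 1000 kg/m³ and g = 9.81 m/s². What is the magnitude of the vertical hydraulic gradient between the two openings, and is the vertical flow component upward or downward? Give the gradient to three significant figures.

Total head at MW-7: h = 1554.71 m (water level in the standpipe).
Pressure head at MW-13: ψ = P/(ρg) = 408.3×1000 / (1000 × 9.81) = 41.62 m.
Total head at MW-13: h = z + ψ = 1510.80 + 41.62 = 1552.42 m.
Δh = h(MW-7) − h(MW-13) = 1554.71 − 1552.42 = 2.29 m.
Vertical separation Δz = 1518.59 − 1510.80 = 7.79 m.
|i_v| = |Δh| / Δz = 2.29 / 7.79 = 0.294.
Head is higher in the shallow piezometer, so vertical flow is downward (recharge condition).

|i_v| ≈ 0.294; vertical flow is downward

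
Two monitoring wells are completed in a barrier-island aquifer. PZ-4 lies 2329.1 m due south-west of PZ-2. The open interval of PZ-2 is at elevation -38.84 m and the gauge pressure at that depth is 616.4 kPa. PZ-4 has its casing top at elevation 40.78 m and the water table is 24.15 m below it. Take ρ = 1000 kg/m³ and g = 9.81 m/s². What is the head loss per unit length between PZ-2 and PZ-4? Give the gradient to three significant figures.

i ≈ 0.00316 m/m

Pressure head at PZ-2: ψ = P/(ρg) = 616.4×1000 / (1000 × 9.81) = 62.83 m.
Total head at PZ-2: h = z + ψ = -38.84 + 62.83 = 23.99 m.
Total head at PZ-4: h = 40.78 − 24.15 = 16.63 m.
Head difference: h(PZ-2) − h(PZ-4) = 23.99 − 16.63 = 7.36 m.
Hydraulic gradient: i = |Δh| / L = 7.36 / 2329.1 = 0.00316.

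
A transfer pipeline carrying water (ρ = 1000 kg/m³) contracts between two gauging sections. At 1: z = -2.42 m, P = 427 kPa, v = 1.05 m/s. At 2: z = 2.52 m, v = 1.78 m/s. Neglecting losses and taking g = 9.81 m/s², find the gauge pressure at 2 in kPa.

Pressure head at 1: ψ₁ = P₁/(ρg) = 427×1000 / (1000 × 9.81) = 43.53 m.
Velocity heads: v₁²/2g = 1.05²/19.62 = 0.056 m; v₂²/2g = 1.78²/19.62 = 0.161 m.
Total head H = z₁ + ψ₁ + v₁²/2g = -2.42 + 43.53 + 0.056 = 41.17 m.
ψ₂ = H − z₂ − v₂²/2g = 41.17 − 2.52 − 0.161 = 38.49 m.
P₂ = ρgψ₂ = 1000 × 9.81 × 38.49 ≈ 378 kPa.

P₂ ≈ 378 kPa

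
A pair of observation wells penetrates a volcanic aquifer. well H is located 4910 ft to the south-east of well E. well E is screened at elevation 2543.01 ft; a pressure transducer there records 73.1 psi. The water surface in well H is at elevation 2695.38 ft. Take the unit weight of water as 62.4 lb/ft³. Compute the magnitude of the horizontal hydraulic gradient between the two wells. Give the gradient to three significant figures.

Pressure head at well E: ψ = 144·P/γ = 144 × 73.1 / 62.4 = 168.69 ft.
Total head at well E: h = z + ψ = 2543.01 + 168.69 = 2711.70 ft.
Total head at well H: h = 2695.38 ft (water level in the piezometer is the total head).
Head difference: h(well E) − h(well H) = 2711.70 − 2695.38 = 16.32 ft.
Hydraulic gradient: i = |Δh| / L = 16.32 / 4910 = 0.00332.

i ≈ 0.00332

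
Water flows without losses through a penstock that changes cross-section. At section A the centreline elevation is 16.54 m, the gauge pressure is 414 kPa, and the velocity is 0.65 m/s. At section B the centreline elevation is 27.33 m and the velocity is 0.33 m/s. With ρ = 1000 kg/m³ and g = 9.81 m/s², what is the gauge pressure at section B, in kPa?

P₂ ≈ 308 kPa

Pressure head at A: ψ₁ = P₁/(ρg) = 414×1000 / (1000 × 9.81) = 42.20 m.
Velocity heads: v₁²/2g = 0.65²/19.62 = 0.022 m; v₂²/2g = 0.33²/19.62 = 0.006 m.
Total head H = z₁ + ψ₁ + v₁²/2g = 16.54 + 42.20 + 0.022 = 58.76 m.
ψ₂ = H − z₂ − v₂²/2g = 58.76 − 27.33 − 0.006 = 31.42 m.
P₂ = ρgψ₂ = 1000 × 9.81 × 31.42 ≈ 308 kPa.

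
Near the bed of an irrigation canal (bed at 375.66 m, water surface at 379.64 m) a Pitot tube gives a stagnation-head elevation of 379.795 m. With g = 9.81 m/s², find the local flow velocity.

Near the bed, under hydrostatic conditions, the piezometric head (z + ψ) equals the free-surface elevation, 379.64 m.
Velocity head = total − piezometric = 379.795 − 379.64 = 0.155 m.
v = √(2g·h_v) = √(2 × 9.81 × 0.155) = 1.74 m/s.

v ≈ 1.74 m/s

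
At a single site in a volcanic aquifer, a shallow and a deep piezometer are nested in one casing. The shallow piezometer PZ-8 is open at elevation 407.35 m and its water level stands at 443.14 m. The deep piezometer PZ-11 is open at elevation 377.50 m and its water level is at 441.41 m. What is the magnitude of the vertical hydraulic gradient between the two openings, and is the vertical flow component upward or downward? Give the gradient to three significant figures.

|i_v| ≈ 0.0580; vertical flow is downward

Total head at PZ-8: h = 443.14 m (water level in the standpipe).
Total head at PZ-11: h = 441.41 m.
Δh = h(PZ-8) − h(PZ-11) = 443.14 − 441.41 = 1.73 m.
Vertical separation Δz = 407.35 − 377.50 = 29.85 m.
|i_v| = |Δh| / Δz = 1.73 / 29.85 = 0.0580.
Head is higher in the shallow piezometer, so vertical flow is downward (recharge condition).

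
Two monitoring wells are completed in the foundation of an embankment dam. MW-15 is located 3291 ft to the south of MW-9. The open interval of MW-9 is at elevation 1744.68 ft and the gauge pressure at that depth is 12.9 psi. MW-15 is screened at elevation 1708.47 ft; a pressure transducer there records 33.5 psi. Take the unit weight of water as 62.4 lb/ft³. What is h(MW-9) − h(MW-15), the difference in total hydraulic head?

Δh ≈ -11.33 ft

Pressure head at MW-9: ψ = 144·P/γ = 144 × 12.9 / 62.4 = 29.77 ft.
Total head at MW-9: h = z + ψ = 1744.68 + 29.77 = 1774.45 ft.
Pressure head at MW-15: ψ = 144·P/γ = 144 × 33.5 / 62.4 = 77.31 ft.
Total head at MW-15: h = z + ψ = 1708.47 + 77.31 = 1785.78 ft.
Head difference: h(MW-9) − h(MW-15) = 1774.45 − 1785.78 = -11.33 ft.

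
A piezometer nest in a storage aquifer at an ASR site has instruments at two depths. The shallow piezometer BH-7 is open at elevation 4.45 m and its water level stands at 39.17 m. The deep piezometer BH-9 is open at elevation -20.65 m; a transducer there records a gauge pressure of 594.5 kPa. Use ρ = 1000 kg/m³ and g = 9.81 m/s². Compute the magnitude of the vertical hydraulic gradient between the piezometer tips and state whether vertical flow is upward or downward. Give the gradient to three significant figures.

|i_v| ≈ 0.0311; vertical flow is upward

Total head at BH-7: h = 39.17 m (water level in the standpipe).
Pressure head at BH-9: ψ = P/(ρg) = 594.5×1000 / (1000 × 9.81) = 60.60 m.
Total head at BH-9: h = z + ψ = -20.65 + 60.60 = 39.95 m.
Δh = h(BH-7) − h(BH-9) = 39.17 − 39.95 = -0.78 m.
Vertical separation Δz = 4.45 − (-20.65) = 25.10 m.
|i_v| = |Δh| / Δz = 0.78 / 25.10 = 0.0311.
Head is higher in the deep piezometer, so vertical flow is upward (discharge condition).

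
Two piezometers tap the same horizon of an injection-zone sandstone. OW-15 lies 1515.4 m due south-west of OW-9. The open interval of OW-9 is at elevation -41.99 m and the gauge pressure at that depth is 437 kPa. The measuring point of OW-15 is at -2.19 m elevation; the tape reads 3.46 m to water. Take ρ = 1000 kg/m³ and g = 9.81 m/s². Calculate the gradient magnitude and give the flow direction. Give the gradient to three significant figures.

i ≈ 0.00542; groundwater flows toward the south-west

Pressure head at OW-9: ψ = P/(ρg) = 437×1000 / (1000 × 9.81) = 44.55 m.
Total head at OW-9: h = z + ψ = -41.99 + 44.55 = 2.56 m.
Total head at OW-15: h = -2.19 − 3.46 = -5.65 m.
Head difference: h(OW-9) − h(OW-15) = 2.56 − (-5.65) = 8.21 m.
Hydraulic gradient: i = |Δh| / L = 8.21 / 1515.4 = 0.00542.
Flow is from higher to lower head: from OW-9 toward OW-15, i.e. toward the south-west.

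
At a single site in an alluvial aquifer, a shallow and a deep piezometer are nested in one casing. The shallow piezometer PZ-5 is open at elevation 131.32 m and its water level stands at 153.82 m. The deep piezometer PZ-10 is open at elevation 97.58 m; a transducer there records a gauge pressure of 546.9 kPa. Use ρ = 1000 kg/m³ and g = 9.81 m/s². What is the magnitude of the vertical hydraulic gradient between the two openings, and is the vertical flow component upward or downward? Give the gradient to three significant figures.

Total head at PZ-5: h = 153.82 m (water level in the standpipe).
Pressure head at PZ-10: ψ = P/(ρg) = 546.9×1000 / (1000 × 9.81) = 55.75 m.
Total head at PZ-10: h = z + ψ = 97.58 + 55.75 = 153.33 m.
Δh = h(PZ-5) − h(PZ-10) = 153.82 − 153.33 = 0.49 m.
Vertical separation Δz = 131.32 − 97.58 = 33.74 m.
|i_v| = |Δh| / Δz = 0.49 / 33.74 = 0.0145.
Head is higher in the shallow piezometer, so vertical flow is downward (recharge condition).

|i_v| ≈ 0.0145; vertical flow is downward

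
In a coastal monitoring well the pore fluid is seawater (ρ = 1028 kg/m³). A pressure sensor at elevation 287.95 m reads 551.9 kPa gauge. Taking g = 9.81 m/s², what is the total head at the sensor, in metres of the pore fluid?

ψ = P/(ρg) = 551.9×1000 / (1028 × 9.81) = 54.73 m.
h = z + ψ = 287.95 + 54.73 = 342.68 m.

h ≈ 342.68 m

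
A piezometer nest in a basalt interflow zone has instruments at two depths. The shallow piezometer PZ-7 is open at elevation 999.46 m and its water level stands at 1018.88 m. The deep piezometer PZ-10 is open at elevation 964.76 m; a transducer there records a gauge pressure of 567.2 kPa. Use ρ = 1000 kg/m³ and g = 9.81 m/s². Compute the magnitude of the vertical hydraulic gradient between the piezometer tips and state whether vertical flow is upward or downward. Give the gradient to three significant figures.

Total head at PZ-7: h = 1018.88 m (water level in the standpipe).
Pressure head at PZ-10: ψ = P/(ρg) = 567.2×1000 / (1000 × 9.81) = 57.82 m.
Total head at PZ-10: h = z + ψ = 964.76 + 57.82 = 1022.58 m.
Δh = h(PZ-7) − h(PZ-10) = 1018.88 − 1022.58 = -3.70 m.
Vertical separation Δz = 999.46 − 964.76 = 34.70 m.
|i_v| = |Δh| / Δz = 3.70 / 34.70 = 0.107.
Head is higher in the deep piezometer, so vertical flow is upward (discharge condition).

|i_v| ≈ 0.107; vertical flow is upward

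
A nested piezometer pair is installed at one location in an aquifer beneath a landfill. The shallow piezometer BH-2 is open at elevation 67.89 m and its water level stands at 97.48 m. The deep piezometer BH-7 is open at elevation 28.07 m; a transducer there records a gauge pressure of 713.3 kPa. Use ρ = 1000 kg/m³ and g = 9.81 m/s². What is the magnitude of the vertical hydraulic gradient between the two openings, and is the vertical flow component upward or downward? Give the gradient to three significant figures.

|i_v| ≈ 0.0829; vertical flow is upward

Total head at BH-2: h = 97.48 m (water level in the standpipe).
Pressure head at BH-7: ψ = P/(ρg) = 713.3×1000 / (1000 × 9.81) = 72.71 m.
Total head at BH-7: h = z + ψ = 28.07 + 72.71 = 100.78 m.
Δh = h(BH-2) − h(BH-7) = 97.48 − 100.78 = -3.30 m.
Vertical separation Δz = 67.89 − 28.07 = 39.82 m.
|i_v| = |Δh| / Δz = 3.30 / 39.82 = 0.0829.
Head is higher in the deep piezometer, so vertical flow is upward (discharge condition).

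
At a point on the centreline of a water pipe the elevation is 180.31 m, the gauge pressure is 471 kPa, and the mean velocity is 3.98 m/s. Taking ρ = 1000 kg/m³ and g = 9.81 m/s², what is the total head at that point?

Pressure head ψ = P/(ρg) = 471×1000 / (1000 × 9.81) = 48.01 m.
Velocity head = v²/(2g) = 3.98² / (2 × 9.81) = 0.807 m.
h = z + ψ + v²/(2g) = 180.31 + 48.01 + 0.807 = 229.13 m.

h ≈ 229.13 m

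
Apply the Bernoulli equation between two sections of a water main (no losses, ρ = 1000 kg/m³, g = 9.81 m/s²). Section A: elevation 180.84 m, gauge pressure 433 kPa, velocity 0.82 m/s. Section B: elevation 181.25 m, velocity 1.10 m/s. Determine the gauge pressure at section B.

P₂ ≈ 429 kPa

Pressure head at A: ψ₁ = P₁/(ρg) = 433×1000 / (1000 × 9.81) = 44.14 m.
Velocity heads: v₁²/2g = 0.82²/19.62 = 0.034 m; v₂²/2g = 1.10²/19.62 = 0.062 m.
Total head H = z₁ + ψ₁ + v₁²/2g = 180.84 + 44.14 + 0.034 = 225.01 m.
ψ₂ = H − z₂ − v₂²/2g = 225.01 − 181.25 − 0.062 = 43.70 m.
P₂ = ρgψ₂ = 1000 × 9.81 × 43.70 ≈ 429 kPa.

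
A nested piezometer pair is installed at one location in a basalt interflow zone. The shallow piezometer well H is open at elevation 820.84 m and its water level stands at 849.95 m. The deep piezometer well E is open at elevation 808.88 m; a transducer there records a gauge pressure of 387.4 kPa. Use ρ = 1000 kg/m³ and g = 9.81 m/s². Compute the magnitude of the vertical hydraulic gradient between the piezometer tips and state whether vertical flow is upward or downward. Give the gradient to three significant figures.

Total head at well H: h = 849.95 m (water level in the standpipe).
Pressure head at well E: ψ = P/(ρg) = 387.4×1000 / (1000 × 9.81) = 39.49 m.
Total head at well E: h = z + ψ = 808.88 + 39.49 = 848.37 m.
Δh = h(well H) − h(well E) = 849.95 − 848.37 = 1.58 m.
Vertical separation Δz = 820.84 − 808.88 = 11.96 m.
|i_v| = |Δh| / Δz = 1.58 / 11.96 = 0.132.
Head is higher in the shallow piezometer, so vertical flow is downward (recharge condition).

|i_v| ≈ 0.132; vertical flow is downward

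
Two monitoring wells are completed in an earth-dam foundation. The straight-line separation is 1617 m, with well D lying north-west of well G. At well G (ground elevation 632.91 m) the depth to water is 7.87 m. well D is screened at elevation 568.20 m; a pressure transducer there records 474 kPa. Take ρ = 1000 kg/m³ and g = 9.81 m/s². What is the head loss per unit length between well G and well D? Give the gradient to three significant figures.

i ≈ 0.00527 m/m

Total head at well G: h = 632.91 − 7.87 = 625.04 m.
Pressure head at well D: ψ = P/(ρg) = 474×1000 / (1000 × 9.81) = 48.32 m.
Total head at well D: h = z + ψ = 568.20 + 48.32 = 616.52 m.
Head difference: h(well G) − h(well D) = 625.04 − 616.52 = 8.52 m.
Hydraulic gradient: i = |Δh| / L = 8.52 / 1617 = 0.00527.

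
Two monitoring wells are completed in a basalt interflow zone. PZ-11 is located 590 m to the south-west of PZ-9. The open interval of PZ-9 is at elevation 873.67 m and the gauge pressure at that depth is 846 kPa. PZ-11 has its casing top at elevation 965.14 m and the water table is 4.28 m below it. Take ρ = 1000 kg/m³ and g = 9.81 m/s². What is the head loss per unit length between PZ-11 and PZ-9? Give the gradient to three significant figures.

Pressure head at PZ-9: ψ = P/(ρg) = 846×1000 / (1000 × 9.81) = 86.24 m.
Total head at PZ-9: h = z + ψ = 873.67 + 86.24 = 959.91 m.
Total head at PZ-11: h = 965.14 − 4.28 = 960.86 m.
Head difference: h(PZ-9) − h(PZ-11) = 959.91 − 960.86 = -0.95 m.
Hydraulic gradient: i = |Δh| / L = 0.95 / 590 = 0.00161.

i ≈ 0.00161 m/m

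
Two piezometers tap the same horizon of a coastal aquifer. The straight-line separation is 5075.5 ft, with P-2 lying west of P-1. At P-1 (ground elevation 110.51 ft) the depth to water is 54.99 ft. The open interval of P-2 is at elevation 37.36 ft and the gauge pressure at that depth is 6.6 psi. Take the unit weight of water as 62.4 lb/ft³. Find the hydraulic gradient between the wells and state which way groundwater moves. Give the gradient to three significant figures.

Total head at P-1: h = 110.51 − 54.99 = 55.52 ft.
Pressure head at P-2: ψ = 144·P/γ = 144 × 6.6 / 62.4 = 15.23 ft.
Total head at P-2: h = z + ψ = 37.36 + 15.23 = 52.59 ft.
Head difference: h(P-1) − h(P-2) = 55.52 − 52.59 = 2.93 ft.
Hydraulic gradient: i = |Δh| / L = 2.93 / 5075.5 = 0.000577.
Flow is from higher to lower head: from P-1 toward P-2, i.e. toward the west.

i ≈ 0.000577; groundwater flows toward the west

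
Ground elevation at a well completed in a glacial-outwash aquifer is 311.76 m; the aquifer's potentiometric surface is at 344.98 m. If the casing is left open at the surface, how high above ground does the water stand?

≈ 33.22 m above ground

Water rises to the potentiometric surface, so the rise above ground = 344.98 − 311.76 = 33.22 m.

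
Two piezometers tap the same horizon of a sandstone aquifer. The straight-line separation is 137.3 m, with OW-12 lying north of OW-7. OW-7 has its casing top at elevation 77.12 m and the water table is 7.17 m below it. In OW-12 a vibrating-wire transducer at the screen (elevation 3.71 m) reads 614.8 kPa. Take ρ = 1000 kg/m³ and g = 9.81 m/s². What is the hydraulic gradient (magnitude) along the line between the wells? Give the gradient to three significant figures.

i ≈ 0.0260

Total head at OW-7: h = 77.12 − 7.17 = 69.95 m.
Pressure head at OW-12: ψ = P/(ρg) = 614.8×1000 / (1000 × 9.81) = 62.67 m.
Total head at OW-12: h = z + ψ = 3.71 + 62.67 = 66.38 m.
Head difference: h(OW-7) − h(OW-12) = 69.95 − 66.38 = 3.57 m.
Hydraulic gradient: i = |Δh| / L = 3.57 / 137.3 = 0.0260.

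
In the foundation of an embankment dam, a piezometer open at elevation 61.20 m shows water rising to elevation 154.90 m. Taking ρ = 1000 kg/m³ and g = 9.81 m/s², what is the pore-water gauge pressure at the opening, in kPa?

P ≈ 919 kPa

Pressure head ψ = h − z = 154.90 − 61.20 = 93.70 m.
P = ρgψ = 1000 × 9.81 × 93.70 = 919197 Pa ≈ 919 kPa.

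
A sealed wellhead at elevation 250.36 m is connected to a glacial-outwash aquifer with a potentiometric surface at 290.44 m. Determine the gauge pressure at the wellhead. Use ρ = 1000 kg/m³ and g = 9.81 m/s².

Head above the cap: Δh = 290.44 − 250.36 = 40.08 m.
P = ρgΔh = 1000 × 9.81 × 40.08 = 393185 Pa ≈ 393 kPa.

P ≈ 393 kPa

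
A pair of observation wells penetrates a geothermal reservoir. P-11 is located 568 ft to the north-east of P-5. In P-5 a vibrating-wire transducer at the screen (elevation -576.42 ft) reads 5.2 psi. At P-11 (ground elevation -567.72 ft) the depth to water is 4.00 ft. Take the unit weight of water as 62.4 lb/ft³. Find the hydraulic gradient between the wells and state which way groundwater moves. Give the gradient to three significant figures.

Pressure head at P-5: ψ = 144·P/γ = 144 × 5.2 / 62.4 = 12.00 ft.
Total head at P-5: h = z + ψ = -576.42 + 12.00 = -564.42 ft.
Total head at P-11: h = -567.72 − 4.00 = -571.72 ft.
Head difference: h(P-5) − h(P-11) = -564.42 − (-571.72) = 7.30 ft.
Hydraulic gradient: i = |Δh| / L = 7.30 / 568 = 0.0129.
Flow is from higher to lower head: from P-5 toward P-11, i.e. toward the north-east.

i ≈ 0.0129; groundwater flows toward the north-east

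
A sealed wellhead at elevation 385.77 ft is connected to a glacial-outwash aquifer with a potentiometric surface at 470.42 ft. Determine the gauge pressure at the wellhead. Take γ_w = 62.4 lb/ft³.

Head above the cap: Δh = 470.42 − 385.77 = 84.65 ft.
P = γΔh/144 = 62.4 × 84.65 / 144 = 36.7 psi.

P ≈ 36.7 psi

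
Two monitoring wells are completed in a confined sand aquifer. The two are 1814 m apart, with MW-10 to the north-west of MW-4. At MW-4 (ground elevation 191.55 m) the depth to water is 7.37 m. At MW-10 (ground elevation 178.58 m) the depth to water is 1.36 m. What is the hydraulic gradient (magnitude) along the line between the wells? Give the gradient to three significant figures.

Total head at MW-4: h = 191.55 − 7.37 = 184.18 m.
Total head at MW-10: h = 178.58 − 1.36 = 177.22 m.
Head difference: h(MW-4) − h(MW-10) = 184.18 − 177.22 = 6.96 m.
Hydraulic gradient: i = |Δh| / L = 6.96 / 1814 = 0.00384.

i ≈ 0.00384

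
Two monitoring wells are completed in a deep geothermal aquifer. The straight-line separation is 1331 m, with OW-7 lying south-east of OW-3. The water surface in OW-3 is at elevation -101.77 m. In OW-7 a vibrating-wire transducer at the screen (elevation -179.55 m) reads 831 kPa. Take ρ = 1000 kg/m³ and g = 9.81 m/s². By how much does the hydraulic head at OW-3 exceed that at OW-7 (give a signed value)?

Δh ≈ -6.93 m

Total head at OW-3: h = -101.77 m (water level in the piezometer is the total head).
Pressure head at OW-7: ψ = P/(ρg) = 831×1000 / (1000 × 9.81) = 84.71 m.
Total head at OW-7: h = z + ψ = -179.55 + 84.71 = -94.84 m.
Head difference: h(OW-3) − h(OW-7) = -101.77 − (-94.84) = -6.93 m.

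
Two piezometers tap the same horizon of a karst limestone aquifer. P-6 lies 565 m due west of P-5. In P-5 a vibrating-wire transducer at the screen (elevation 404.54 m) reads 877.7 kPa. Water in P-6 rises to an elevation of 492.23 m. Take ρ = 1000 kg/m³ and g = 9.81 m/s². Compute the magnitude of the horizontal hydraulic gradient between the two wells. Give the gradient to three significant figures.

i ≈ 0.00315

Pressure head at P-5: ψ = P/(ρg) = 877.7×1000 / (1000 × 9.81) = 89.47 m.
Total head at P-5: h = z + ψ = 404.54 + 89.47 = 494.01 m.
Total head at P-6: h = 492.23 m (water level in the piezometer is the total head).
Head difference: h(P-5) − h(P-6) = 494.01 − 492.23 = 1.78 m.
Hydraulic gradient: i = |Δh| / L = 1.78 / 565 = 0.00315.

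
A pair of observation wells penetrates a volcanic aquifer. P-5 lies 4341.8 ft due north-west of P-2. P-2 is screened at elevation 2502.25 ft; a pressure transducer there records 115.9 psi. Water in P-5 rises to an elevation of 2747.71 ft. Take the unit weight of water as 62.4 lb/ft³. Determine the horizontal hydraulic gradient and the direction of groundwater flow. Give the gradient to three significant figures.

i ≈ 0.00507; groundwater flows toward the north-west

Pressure head at P-2: ψ = 144·P/γ = 144 × 115.9 / 62.4 = 267.46 ft.
Total head at P-2: h = z + ψ = 2502.25 + 267.46 = 2769.71 ft.
Total head at P-5: h = 2747.71 ft (water level in the piezometer is the total head).
Head difference: h(P-2) − h(P-5) = 2769.71 − 2747.71 = 22.00 ft.
Hydraulic gradient: i = |Δh| / L = 22.00 / 4341.8 = 0.00507.
Flow is from higher to lower head: from P-2 toward P-5, i.e. toward the north-west.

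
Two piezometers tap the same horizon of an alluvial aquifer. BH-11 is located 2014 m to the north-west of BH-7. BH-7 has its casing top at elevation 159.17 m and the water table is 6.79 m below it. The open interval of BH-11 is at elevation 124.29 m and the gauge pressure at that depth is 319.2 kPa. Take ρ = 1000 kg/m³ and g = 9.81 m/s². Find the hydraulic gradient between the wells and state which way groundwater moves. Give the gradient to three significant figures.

i ≈ 0.00221; groundwater flows toward the south-east

Total head at BH-7: h = 159.17 − 6.79 = 152.38 m.
Pressure head at BH-11: ψ = P/(ρg) = 319.2×1000 / (1000 × 9.81) = 32.54 m.
Total head at BH-11: h = z + ψ = 124.29 + 32.54 = 156.83 m.
Head difference: h(BH-7) − h(BH-11) = 152.38 − 156.83 = -4.45 m.
Hydraulic gradient: i = |Δh| / L = 4.45 / 2014 = 0.00221.
Flow is from higher to lower head: from BH-11 toward BH-7, i.e. toward the south-east.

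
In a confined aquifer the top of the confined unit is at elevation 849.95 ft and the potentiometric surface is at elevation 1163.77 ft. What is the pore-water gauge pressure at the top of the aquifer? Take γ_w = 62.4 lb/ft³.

Pressure head at the aquifer top: ψ = h − z = 1163.77 − 849.95 = 313.82 ft.
P = γψ/144 = 62.4 × 313.82 / 144 = 136 psi.

P ≈ 136 psi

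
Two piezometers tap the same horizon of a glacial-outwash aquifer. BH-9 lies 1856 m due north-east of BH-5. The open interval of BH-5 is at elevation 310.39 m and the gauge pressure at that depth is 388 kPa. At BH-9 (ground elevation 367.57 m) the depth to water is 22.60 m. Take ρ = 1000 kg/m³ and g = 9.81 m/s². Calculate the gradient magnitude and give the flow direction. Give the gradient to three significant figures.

i ≈ 0.00268; groundwater flows toward the north-east

Pressure head at BH-5: ψ = P/(ρg) = 388×1000 / (1000 × 9.81) = 39.55 m.
Total head at BH-5: h = z + ψ = 310.39 + 39.55 = 349.94 m.
Total head at BH-9: h = 367.57 − 22.60 = 344.97 m.
Head difference: h(BH-5) − h(BH-9) = 349.94 − 344.97 = 4.97 m.
Hydraulic gradient: i = |Δh| / L = 4.97 / 1856 = 0.00268.
Flow is from higher to lower head: from BH-5 toward BH-9, i.e. toward the north-east.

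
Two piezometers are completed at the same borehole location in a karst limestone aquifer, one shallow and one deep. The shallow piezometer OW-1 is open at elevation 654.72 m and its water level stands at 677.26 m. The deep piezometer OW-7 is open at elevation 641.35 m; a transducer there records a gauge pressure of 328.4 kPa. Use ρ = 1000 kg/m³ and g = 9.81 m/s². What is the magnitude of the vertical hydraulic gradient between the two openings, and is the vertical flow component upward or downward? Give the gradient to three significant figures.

Total head at OW-1: h = 677.26 m (water level in the standpipe).
Pressure head at OW-7: ψ = P/(ρg) = 328.4×1000 / (1000 × 9.81) = 33.48 m.
Total head at OW-7: h = z + ψ = 641.35 + 33.48 = 674.83 m.
Δh = h(OW-1) − h(OW-7) = 677.26 − 674.83 = 2.43 m.
Vertical separation Δz = 654.72 − 641.35 = 13.37 m.
|i_v| = |Δh| / Δz = 2.43 / 13.37 = 0.182.
Head is higher in the shallow piezometer, so vertical flow is downward (recharge condition).

|i_v| ≈ 0.182; vertical flow is downward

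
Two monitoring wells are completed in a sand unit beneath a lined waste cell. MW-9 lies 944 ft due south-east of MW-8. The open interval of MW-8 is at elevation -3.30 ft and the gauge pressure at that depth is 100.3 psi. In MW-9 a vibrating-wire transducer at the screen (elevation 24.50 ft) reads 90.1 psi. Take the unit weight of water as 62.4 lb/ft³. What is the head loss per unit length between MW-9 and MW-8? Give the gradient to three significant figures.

i ≈ 0.00451 ft/ft

Pressure head at MW-8: ψ = 144·P/γ = 144 × 100.3 / 62.4 = 231.46 ft.
Total head at MW-8: h = z + ψ = -3.30 + 231.46 = 228.16 ft.
Pressure head at MW-9: ψ = 144·P/γ = 144 × 90.1 / 62.4 = 207.92 ft.
Total head at MW-9: h = z + ψ = 24.50 + 207.92 = 232.42 ft.
Head difference: h(MW-8) − h(MW-9) = 228.16 − 232.42 = -4.26 ft.
Hydraulic gradient: i = |Δh| / L = 4.26 / 944 = 0.00451.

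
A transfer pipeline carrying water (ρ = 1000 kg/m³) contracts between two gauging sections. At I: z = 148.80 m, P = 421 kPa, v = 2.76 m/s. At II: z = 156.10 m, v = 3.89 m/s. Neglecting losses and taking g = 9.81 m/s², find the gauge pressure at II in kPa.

Pressure head at I: ψ₁ = P₁/(ρg) = 421×1000 / (1000 × 9.81) = 42.92 m.
Velocity heads: v₁²/2g = 2.76²/19.62 = 0.388 m; v₂²/2g = 3.89²/19.62 = 0.771 m.
Total head H = z₁ + ψ₁ + v₁²/2g = 148.80 + 42.92 + 0.388 = 192.11 m.
ψ₂ = H − z₂ − v₂²/2g = 192.11 − 156.10 − 0.771 = 35.24 m.
P₂ = ρgψ₂ = 1000 × 9.81 × 35.24 ≈ 346 kPa.

P₂ ≈ 346 kPa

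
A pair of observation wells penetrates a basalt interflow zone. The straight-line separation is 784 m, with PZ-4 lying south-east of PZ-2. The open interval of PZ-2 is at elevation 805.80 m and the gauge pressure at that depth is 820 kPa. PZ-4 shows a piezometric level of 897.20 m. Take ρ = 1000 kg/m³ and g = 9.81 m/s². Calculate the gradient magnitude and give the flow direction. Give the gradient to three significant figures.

i ≈ 0.00996; groundwater flows toward the north-west

Pressure head at PZ-2: ψ = P/(ρg) = 820×1000 / (1000 × 9.81) = 83.59 m.
Total head at PZ-2: h = z + ψ = 805.80 + 83.59 = 889.39 m.
Total head at PZ-4: h = 897.20 m (water level in the piezometer is the total head).
Head difference: h(PZ-2) − h(PZ-4) = 889.39 − 897.20 = -7.81 m.
Hydraulic gradient: i = |Δh| / L = 7.81 / 784 = 0.00996.
Flow is from higher to lower head: from PZ-4 toward PZ-2, i.e. toward the north-west.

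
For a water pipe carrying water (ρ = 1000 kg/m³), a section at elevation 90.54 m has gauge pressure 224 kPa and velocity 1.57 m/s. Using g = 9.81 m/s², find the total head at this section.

h ≈ 113.50 m

Pressure head ψ = P/(ρg) = 224×1000 / (1000 × 9.81) = 22.83 m.
Velocity head = v²/(2g) = 1.57² / (2 × 9.81) = 0.126 m.
h = z + ψ + v²/(2g) = 90.54 + 22.83 + 0.126 = 113.50 m.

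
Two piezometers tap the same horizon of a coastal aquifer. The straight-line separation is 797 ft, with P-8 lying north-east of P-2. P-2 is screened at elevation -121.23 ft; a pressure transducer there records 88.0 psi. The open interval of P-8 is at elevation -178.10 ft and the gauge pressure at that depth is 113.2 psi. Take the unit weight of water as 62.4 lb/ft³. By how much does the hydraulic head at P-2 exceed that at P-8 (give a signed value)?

Pressure head at P-2: ψ = 144·P/γ = 144 × 88.0 / 62.4 = 203.08 ft.
Total head at P-2: h = z + ψ = -121.23 + 203.08 = 81.85 ft.
Pressure head at P-8: ψ = 144·P/γ = 144 × 113.2 / 62.4 = 261.23 ft.
Total head at P-8: h = z + ψ = -178.10 + 261.23 = 83.13 ft.
Head difference: h(P-2) − h(P-8) = 81.85 − 83.13 = -1.28 ft.

Δh ≈ -1.28 ft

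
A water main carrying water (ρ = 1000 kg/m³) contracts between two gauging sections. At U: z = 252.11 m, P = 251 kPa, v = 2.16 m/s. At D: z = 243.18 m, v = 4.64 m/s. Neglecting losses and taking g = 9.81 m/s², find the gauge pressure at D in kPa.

Pressure head at U: ψ₁ = P₁/(ρg) = 251×1000 / (1000 × 9.81) = 25.59 m.
Velocity heads: v₁²/2g = 2.16²/19.62 = 0.238 m; v₂²/2g = 4.64²/19.62 = 1.097 m.
Total head H = z₁ + ψ₁ + v₁²/2g = 252.11 + 25.59 + 0.238 = 277.94 m.
ψ₂ = H − z₂ − v₂²/2g = 277.94 − 243.18 − 1.097 = 33.66 m.
P₂ = ρgψ₂ = 1000 × 9.81 × 33.66 ≈ 330 kPa.

P₂ ≈ 330 kPa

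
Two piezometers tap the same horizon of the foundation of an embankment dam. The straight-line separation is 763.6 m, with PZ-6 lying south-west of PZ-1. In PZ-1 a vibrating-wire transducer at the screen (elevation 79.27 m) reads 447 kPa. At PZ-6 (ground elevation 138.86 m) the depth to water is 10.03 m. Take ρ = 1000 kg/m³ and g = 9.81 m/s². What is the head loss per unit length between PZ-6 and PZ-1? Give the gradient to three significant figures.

i ≈ 0.00523 m/m

Pressure head at PZ-1: ψ = P/(ρg) = 447×1000 / (1000 × 9.81) = 45.57 m.
Total head at PZ-1: h = z + ψ = 79.27 + 45.57 = 124.84 m.
Total head at PZ-6: h = 138.86 − 10.03 = 128.83 m.
Head difference: h(PZ-1) − h(PZ-6) = 124.84 − 128.83 = -3.99 m.
Hydraulic gradient: i = |Δh| / L = 3.99 / 763.6 = 0.00523.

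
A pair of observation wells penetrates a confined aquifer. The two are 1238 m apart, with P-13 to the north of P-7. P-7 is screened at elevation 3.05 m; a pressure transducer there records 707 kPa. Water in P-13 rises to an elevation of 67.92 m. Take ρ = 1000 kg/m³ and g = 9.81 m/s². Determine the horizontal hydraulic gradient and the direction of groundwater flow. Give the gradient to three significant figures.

i ≈ 0.00582; groundwater flows toward the north

Pressure head at P-7: ψ = P/(ρg) = 707×1000 / (1000 × 9.81) = 72.07 m.
Total head at P-7: h = z + ψ = 3.05 + 72.07 = 75.12 m.
Total head at P-13: h = 67.92 m (water level in the piezometer is the total head).
Head difference: h(P-7) − h(P-13) = 75.12 − 67.92 = 7.20 m.
Hydraulic gradient: i = |Δh| / L = 7.20 / 1238 = 0.00582.
Flow is from higher to lower head: from P-7 toward P-13, i.e. toward the north.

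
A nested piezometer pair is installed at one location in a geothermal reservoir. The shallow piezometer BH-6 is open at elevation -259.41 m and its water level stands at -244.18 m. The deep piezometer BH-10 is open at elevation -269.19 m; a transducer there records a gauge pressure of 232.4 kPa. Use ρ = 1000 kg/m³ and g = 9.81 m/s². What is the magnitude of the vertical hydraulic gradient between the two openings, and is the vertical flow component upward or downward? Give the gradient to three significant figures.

|i_v| ≈ 0.135; vertical flow is downward

Total head at BH-6: h = -244.18 m (water level in the standpipe).
Pressure head at BH-10: ψ = P/(ρg) = 232.4×1000 / (1000 × 9.81) = 23.69 m.
Total head at BH-10: h = z + ψ = -269.19 + 23.69 = -245.50 m.
Δh = h(BH-6) − h(BH-10) = -244.18 − (-245.50) = 1.32 m.
Vertical separation Δz = -259.41 − (-269.19) = 9.78 m.
|i_v| = |Δh| / Δz = 1.32 / 9.78 = 0.135.
Head is higher in the shallow piezometer, so vertical flow is downward (recharge condition).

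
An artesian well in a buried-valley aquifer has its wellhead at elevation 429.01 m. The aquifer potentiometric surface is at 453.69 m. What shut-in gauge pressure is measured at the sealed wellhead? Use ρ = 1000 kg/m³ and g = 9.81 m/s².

P ≈ 242 kPa

Head above the cap: Δh = 453.69 − 429.01 = 24.68 m.
P = ρgΔh = 1000 × 9.81 × 24.68 = 242111 Pa ≈ 242 kPa.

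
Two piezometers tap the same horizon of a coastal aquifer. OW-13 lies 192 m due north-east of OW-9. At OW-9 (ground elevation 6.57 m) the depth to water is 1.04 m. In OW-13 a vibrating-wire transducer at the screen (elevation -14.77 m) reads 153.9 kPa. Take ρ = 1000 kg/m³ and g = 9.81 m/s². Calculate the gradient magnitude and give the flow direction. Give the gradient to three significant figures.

i ≈ 0.0240; groundwater flows toward the north-east

Total head at OW-9: h = 6.57 − 1.04 = 5.53 m.
Pressure head at OW-13: ψ = P/(ρg) = 153.9×1000 / (1000 × 9.81) = 15.69 m.
Total head at OW-13: h = z + ψ = -14.77 + 15.69 = 0.92 m.
Head difference: h(OW-9) − h(OW-13) = 5.53 − 0.92 = 4.61 m.
Hydraulic gradient: i = |Δh| / L = 4.61 / 192 = 0.0240.
Flow is from higher to lower head: from OW-9 toward OW-13, i.e. toward the north-east.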